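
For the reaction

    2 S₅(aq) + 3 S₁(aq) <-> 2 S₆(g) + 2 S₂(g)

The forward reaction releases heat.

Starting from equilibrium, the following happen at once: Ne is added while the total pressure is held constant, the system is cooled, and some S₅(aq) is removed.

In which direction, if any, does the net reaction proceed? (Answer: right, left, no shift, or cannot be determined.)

Adding inert gas at constant total pressure expands the volume and lowers every reacting partial pressure. With Δn_gas = 4 − 0 = +4, Q moves away from K toward the side with fewer gas moles, so the system shifts toward the side with more gas moles — to the right.
The forward reaction is exothermic. Lowering T favours the exothermic direction — shift to the right.
Removing S₅ (aq), a reactant, drives the reaction to the left.
The individual effects push in opposite directions; without quantitative information the net direction cannot be determined.

cannot be determined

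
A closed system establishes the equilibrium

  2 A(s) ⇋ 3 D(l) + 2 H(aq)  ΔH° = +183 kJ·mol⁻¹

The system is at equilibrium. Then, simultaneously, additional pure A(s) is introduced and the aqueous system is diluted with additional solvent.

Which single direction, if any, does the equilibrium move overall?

right

A is a pure solid; its activity is 1 regardless of amount, so Q is unaffected — no shift from this change.
Dilution lowers every aqueous concentration by the same factor. Δn_aq = 2 − 0 = +2, so the system shifts toward the side with more dissolved moles — to the right.
Only the nonzero effect(s) matter; the net shift is to the right.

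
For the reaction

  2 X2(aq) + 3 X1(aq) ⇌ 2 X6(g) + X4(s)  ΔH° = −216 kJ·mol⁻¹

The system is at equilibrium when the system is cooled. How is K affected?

increases

K depends on temperature via the van 't Hoff relation. The forward reaction is exothermic, so lowering T increases K.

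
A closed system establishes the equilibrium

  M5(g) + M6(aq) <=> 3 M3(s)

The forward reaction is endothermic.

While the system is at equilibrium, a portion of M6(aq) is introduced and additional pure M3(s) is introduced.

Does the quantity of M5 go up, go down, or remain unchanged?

Adding M6 (aq), a reactant, drives the reaction to the right.
M3 is a pure solid; its activity is 1 regardless of amount, so Q is unaffected — no shift from this change.
The net shift is to the right. M5 is a reactant, so its amount decreases.

decreases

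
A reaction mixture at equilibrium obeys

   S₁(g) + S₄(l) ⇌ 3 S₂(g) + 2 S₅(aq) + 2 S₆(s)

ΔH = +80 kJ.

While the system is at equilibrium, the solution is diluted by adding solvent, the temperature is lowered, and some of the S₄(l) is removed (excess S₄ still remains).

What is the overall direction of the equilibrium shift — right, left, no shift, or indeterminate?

Dilution lowers every aqueous concentration by the same factor. Δn_aq = 2 − 0 = +2, so the system shifts toward the side with more dissolved moles — to the right.
The forward reaction is endothermic. Lowering T favours the exothermic direction — shift to the left.
S₄ is a pure liquid; its activity is 1 regardless of amount, so Q is unaffected — no shift from this change.
The individual effects push in opposite directions; without quantitative information the net direction cannot be determined.

cannot be determined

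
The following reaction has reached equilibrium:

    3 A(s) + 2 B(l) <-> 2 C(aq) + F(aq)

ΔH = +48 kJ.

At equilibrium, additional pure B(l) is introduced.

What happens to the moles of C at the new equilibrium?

unchanged

B is a pure liquid; its activity is 1 regardless of amount, so Q is unaffected — no shift from this change.
No net shift occurs, so the amount of C is unchanged.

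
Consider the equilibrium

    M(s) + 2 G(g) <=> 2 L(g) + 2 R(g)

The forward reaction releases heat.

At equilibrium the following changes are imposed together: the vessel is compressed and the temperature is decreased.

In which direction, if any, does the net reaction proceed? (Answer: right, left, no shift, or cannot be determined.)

Gas moles: reactants 2, products 4 (Δn_gas = +2). Compression shifts the system toward the side with fewer moles of gas — to the left.
The forward reaction is exothermic. Lowering T favours the exothermic direction — shift to the right.
The individual effects push in opposite directions; without quantitative information the net direction cannot be determined.

cannot be determined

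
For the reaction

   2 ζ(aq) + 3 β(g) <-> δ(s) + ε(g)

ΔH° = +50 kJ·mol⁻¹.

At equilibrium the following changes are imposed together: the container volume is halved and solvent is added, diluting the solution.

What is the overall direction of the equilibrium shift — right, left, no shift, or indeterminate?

Gas moles: reactants 3, products 1 (Δn_gas = -2). Compression shifts the system toward the side with fewer moles of gas — to the right.
Dilution lowers every aqueous concentration by the same factor. Δn_aq = 0 − 2 = -2, so the system shifts toward the side with more dissolved moles — to the left.
The individual effects push in opposite directions; without quantitative information the net direction cannot be determined.

cannot be determined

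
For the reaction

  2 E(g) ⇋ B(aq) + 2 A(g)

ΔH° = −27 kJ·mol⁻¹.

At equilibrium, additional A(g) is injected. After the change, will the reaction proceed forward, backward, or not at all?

Adding A (g), a product, drives the reaction to the left.

left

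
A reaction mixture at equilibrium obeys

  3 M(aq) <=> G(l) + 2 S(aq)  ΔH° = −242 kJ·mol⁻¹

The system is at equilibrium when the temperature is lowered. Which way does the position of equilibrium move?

The forward reaction is exothermic. Lowering T favours the exothermic direction — shift to the right.

right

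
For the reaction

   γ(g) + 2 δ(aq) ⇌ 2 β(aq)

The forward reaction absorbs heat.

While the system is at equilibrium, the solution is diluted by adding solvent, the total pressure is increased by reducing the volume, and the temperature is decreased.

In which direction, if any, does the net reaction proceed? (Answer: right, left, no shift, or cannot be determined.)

Dilution scales every aqueous concentration by the same factor. Δn_aq = 2 − 2 = 0, so Q is unchanged — no shift.
Gas moles: reactants 1, products 0 (Δn_gas = -1). Compression shifts the system toward the side with fewer moles of gas — to the right.
The forward reaction is endothermic. Lowering T favours the exothermic direction — shift to the left.
The individual effects push in opposite directions; without quantitative information the net direction cannot be determined.

cannot be determined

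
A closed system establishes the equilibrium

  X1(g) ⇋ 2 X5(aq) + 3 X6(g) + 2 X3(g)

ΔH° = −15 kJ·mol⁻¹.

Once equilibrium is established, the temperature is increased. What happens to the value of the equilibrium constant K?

decreases

K depends on temperature via the van 't Hoff relation. The forward reaction is exothermic, so raising T decreases K.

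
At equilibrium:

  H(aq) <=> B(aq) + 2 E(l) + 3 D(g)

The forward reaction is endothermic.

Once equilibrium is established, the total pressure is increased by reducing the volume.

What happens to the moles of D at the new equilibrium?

decreases

Gas moles: reactants 0, products 3 (Δn_gas = +3). Compression shifts the system toward the side with fewer moles of gas — to the left.
The net shift is to the left. D is a product, so its amount decreases.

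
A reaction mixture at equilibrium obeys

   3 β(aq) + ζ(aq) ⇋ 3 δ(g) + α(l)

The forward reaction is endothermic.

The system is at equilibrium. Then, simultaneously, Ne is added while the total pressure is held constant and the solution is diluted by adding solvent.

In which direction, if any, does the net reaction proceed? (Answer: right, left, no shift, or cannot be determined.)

Adding inert gas at constant total pressure expands the volume and lowers every reacting partial pressure. With Δn_gas = 3 − 0 = +3, Q moves away from K toward the side with fewer gas moles, so the system shifts toward the side with more gas moles — to the right.
Dilution lowers every aqueous concentration by the same factor. Δn_aq = 0 − 4 = -4, so the system shifts toward the side with more dissolved moles — to the left.
The individual effects push in opposite directions; without quantitative information the net direction cannot be determined.

cannot be determined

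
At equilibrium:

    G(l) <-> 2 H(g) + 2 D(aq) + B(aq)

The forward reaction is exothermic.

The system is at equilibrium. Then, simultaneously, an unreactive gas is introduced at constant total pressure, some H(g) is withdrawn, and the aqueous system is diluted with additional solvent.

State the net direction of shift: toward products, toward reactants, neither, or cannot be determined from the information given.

right

Adding inert gas at constant total pressure expands the volume and lowers every reacting partial pressure. With Δn_gas = 2 − 0 = +2, Q moves away from K toward the side with fewer gas moles, so the system shifts toward the side with more gas moles — to the right.
Removing H (g), a product, drives the reaction to the right.
Dilution lowers every aqueous concentration by the same factor. Δn_aq = 3 − 0 = +3, so the system shifts toward the side with more dissolved moles — to the right.
All effects act in the same direction — net shift to the right.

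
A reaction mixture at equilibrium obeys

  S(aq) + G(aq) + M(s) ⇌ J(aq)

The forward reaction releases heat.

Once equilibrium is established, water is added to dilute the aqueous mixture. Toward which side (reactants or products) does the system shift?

Dilution lowers every aqueous concentration by the same factor. Δn_aq = 1 − 2 = -1, so the system shifts toward the side with more dissolved moles — to the left.

left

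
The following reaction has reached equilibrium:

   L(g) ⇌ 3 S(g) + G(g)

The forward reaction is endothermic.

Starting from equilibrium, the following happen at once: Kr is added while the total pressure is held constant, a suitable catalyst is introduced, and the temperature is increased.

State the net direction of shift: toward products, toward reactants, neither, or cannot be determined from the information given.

right

Adding inert gas at constant total pressure expands the volume and lowers every reacting partial pressure. With Δn_gas = 4 − 1 = +3, Q moves away from K toward the side with fewer gas moles, so the system shifts toward the side with more gas moles — to the right.
A catalyst speeds both forward and reverse rates equally; it changes neither Q nor K — no shift from this change.
The forward reaction is endothermic. Raising T favours the endothermic direction — shift to the right.
Only the nonzero effect(s) matter; the net shift is to the right.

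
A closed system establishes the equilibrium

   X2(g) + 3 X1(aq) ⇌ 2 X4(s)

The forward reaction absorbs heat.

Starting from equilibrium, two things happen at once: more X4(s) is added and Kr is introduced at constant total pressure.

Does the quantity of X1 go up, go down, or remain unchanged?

increases

X4 is a pure solid; its activity is 1 regardless of amount, so Q is unaffected — no shift from this change.
Adding inert gas at constant total pressure expands the volume and lowers every reacting partial pressure. With Δn_gas = 0 − 1 = -1, Q moves away from K toward the side with fewer gas moles, so the system shifts toward the side with more gas moles — to the left.
The net shift is to the left. X1 is a reactant, so its amount increases.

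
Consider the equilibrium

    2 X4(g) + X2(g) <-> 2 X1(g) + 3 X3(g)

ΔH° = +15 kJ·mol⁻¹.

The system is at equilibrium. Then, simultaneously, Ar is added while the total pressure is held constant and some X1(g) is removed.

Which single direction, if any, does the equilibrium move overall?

right

Adding inert gas at constant total pressure expands the volume and lowers every reacting partial pressure. With Δn_gas = 5 − 3 = +2, Q moves away from K toward the side with fewer gas moles, so the system shifts toward the side with more gas moles — to the right.
Removing X1 (g), a product, drives the reaction to the right.
All effects act in the same direction — net shift to the right.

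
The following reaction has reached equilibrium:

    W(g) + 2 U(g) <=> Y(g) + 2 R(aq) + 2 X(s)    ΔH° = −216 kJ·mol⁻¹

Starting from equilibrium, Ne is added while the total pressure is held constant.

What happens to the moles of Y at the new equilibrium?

Adding inert gas at constant total pressure expands the volume and lowers every reacting partial pressure. With Δn_gas = 1 − 3 = -2, Q moves away from K toward the side with fewer gas moles, so the system shifts toward the side with more gas moles — to the left.
The net shift is to the left. Y is a product, so its amount decreases.

decreases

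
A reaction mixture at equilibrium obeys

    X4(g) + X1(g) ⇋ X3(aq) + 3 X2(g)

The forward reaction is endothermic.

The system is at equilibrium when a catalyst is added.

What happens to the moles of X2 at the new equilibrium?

unchanged

A catalyst speeds both forward and reverse rates equally; it changes neither Q nor K — no shift from this change.
No net shift occurs, so the amount of X2 is unchanged.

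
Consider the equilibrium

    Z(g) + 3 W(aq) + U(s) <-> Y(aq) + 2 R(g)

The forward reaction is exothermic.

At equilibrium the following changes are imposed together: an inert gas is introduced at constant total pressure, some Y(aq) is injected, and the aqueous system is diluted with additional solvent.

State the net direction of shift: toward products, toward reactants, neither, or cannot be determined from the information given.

cannot be determined

Adding inert gas at constant total pressure expands the volume and lowers every reacting partial pressure. With Δn_gas = 2 − 1 = +1, Q moves away from K toward the side with fewer gas moles, so the system shifts toward the side with more gas moles — to the right.
Adding Y (aq), a product, drives the reaction to the left.
Dilution lowers every aqueous concentration by the same factor. Δn_aq = 1 − 3 = -2, so the system shifts toward the side with more dissolved moles — to the left.
The individual effects push in opposite directions; without quantitative information the net direction cannot be determined.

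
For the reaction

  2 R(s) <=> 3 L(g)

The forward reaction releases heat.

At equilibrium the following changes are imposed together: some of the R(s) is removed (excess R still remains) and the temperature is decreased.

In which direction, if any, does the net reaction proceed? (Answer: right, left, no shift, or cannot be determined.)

right

R is a pure solid; its activity is 1 regardless of amount, so Q is unaffected — no shift from this change.
The forward reaction is exothermic. Lowering T favours the exothermic direction — shift to the right.
Only the nonzero effect(s) matter; the net shift is to the right.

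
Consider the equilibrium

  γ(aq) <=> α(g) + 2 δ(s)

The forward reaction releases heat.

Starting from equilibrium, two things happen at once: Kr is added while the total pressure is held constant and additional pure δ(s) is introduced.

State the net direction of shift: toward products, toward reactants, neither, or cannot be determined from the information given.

Adding inert gas at constant total pressure expands the volume and lowers every reacting partial pressure. With Δn_gas = 1 − 0 = +1, Q moves away from K toward the side with fewer gas moles, so the system shifts toward the side with more gas moles — to the right.
δ is a pure solid; its activity is 1 regardless of amount, so Q is unaffected — no shift from this change.
Only the nonzero effect(s) matter; the net shift is to the right.

right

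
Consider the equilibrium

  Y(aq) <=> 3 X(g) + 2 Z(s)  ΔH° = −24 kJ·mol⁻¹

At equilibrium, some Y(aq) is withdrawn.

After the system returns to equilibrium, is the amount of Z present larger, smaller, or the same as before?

Removing Y (aq), a reactant, drives the reaction to the left.
The net shift is to the left. Z is a product, so its amount decreases.

decreases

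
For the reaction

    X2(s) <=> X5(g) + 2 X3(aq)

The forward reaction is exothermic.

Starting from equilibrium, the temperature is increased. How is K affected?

K depends on temperature via the van 't Hoff relation. The forward reaction is exothermic, so raising T decreases K.

decreases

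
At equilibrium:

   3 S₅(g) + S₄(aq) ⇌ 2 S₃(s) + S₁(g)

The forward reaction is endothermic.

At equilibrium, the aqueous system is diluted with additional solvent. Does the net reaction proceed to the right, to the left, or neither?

Dilution lowers every aqueous concentration by the same factor. Δn_aq = 0 − 1 = -1, so the system shifts toward the side with more dissolved moles — to the left.

left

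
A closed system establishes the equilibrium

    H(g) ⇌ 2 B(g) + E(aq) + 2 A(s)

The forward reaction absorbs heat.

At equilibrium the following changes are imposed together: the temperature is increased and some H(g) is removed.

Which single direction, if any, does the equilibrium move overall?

The forward reaction is endothermic. Raising T favours the endothermic direction — shift to the right.
Removing H (g), a reactant, drives the reaction to the left.
The individual effects push in opposite directions; without quantitative information the net direction cannot be determined.

cannot be determined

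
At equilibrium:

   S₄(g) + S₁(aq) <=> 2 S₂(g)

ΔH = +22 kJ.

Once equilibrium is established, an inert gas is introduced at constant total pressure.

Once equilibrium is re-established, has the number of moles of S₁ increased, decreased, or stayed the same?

Adding inert gas at constant total pressure expands the volume and lowers every reacting partial pressure. With Δn_gas = 2 − 1 = +1, Q moves away from K toward the side with fewer gas moles, so the system shifts toward the side with more gas moles — to the right.
The net shift is to the right. S₁ is a reactant, so its amount decreases.

decreases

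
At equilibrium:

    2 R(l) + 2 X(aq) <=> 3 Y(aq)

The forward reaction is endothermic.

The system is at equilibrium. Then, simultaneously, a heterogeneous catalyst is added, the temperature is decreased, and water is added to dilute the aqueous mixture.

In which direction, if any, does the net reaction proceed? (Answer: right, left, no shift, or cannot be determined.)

A catalyst speeds both forward and reverse rates equally; it changes neither Q nor K — no shift from this change.
The forward reaction is endothermic. Lowering T favours the exothermic direction — shift to the left.
Dilution lowers every aqueous concentration by the same factor. Δn_aq = 3 − 2 = +1, so the system shifts toward the side with more dissolved moles — to the right.
The individual effects push in opposite directions; without quantitative information the net direction cannot be determined.

cannot be determined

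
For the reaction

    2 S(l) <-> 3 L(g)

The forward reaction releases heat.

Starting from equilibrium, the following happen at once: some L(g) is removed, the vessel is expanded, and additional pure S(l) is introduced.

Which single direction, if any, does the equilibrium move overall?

Removing L (g), a product, drives the reaction to the right.
Gas moles: reactants 0, products 3 (Δn_gas = +3). Expansion shifts the system toward the side with more moles of gas — to the right.
S is a pure liquid; its activity is 1 regardless of amount, so Q is unaffected — no shift from this change.
Only the nonzero effect(s) matter; the net shift is to the right.

right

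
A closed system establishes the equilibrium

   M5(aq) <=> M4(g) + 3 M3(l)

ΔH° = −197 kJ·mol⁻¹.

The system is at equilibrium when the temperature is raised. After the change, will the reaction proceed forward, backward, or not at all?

The forward reaction is exothermic. Raising T favours the endothermic direction — shift to the left.

left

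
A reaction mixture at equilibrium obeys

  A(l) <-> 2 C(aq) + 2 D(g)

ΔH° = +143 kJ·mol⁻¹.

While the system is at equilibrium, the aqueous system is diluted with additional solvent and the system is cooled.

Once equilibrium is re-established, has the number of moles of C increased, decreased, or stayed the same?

Dilution lowers every aqueous concentration by the same factor. Δn_aq = 2 − 0 = +2, so the system shifts toward the side with more dissolved moles — to the right.
The forward reaction is endothermic. Lowering T favours the exothermic direction — shift to the left.
The two effects oppose each other, so the net shift — and hence the change in C — cannot be determined from the given information.

cannot be determined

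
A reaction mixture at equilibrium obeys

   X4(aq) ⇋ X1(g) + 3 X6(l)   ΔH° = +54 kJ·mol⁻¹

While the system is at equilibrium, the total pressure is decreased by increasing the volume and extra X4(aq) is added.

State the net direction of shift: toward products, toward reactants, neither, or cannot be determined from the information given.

Gas moles: reactants 0, products 1 (Δn_gas = +1). Expansion shifts the system toward the side with more moles of gas — to the right.
Adding X4 (aq), a reactant, drives the reaction to the right.
All effects act in the same direction — net shift to the right.

right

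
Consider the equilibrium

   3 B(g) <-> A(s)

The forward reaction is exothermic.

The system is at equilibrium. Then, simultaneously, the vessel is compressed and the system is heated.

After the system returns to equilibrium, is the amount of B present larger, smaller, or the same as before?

cannot be determined

Gas moles: reactants 3, products 0 (Δn_gas = -3). Compression shifts the system toward the side with fewer moles of gas — to the right.
The forward reaction is exothermic. Raising T favours the endothermic direction — shift to the left.
The two effects oppose each other, so the net shift — and hence the change in B — cannot be determined from the given information.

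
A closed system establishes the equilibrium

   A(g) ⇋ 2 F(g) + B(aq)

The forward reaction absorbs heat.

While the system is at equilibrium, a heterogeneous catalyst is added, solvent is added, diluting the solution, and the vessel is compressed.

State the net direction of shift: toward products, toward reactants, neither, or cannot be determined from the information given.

cannot be determined

A catalyst speeds both forward and reverse rates equally; it changes neither Q nor K — no shift from this change.
Dilution lowers every aqueous concentration by the same factor. Δn_aq = 1 − 0 = +1, so the system shifts toward the side with more dissolved moles — to the right.
Gas moles: reactants 1, products 2 (Δn_gas = +1). Compression shifts the system toward the side with fewer moles of gas — to the left.
The individual effects push in opposite directions; without quantitative information the net direction cannot be determined.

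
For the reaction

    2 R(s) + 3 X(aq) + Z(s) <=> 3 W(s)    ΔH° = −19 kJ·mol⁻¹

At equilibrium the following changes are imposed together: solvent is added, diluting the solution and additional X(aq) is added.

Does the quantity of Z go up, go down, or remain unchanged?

cannot be determined

Dilution lowers every aqueous concentration by the same factor. Δn_aq = 0 − 3 = -3, so the system shifts toward the side with more dissolved moles — to the left.
Adding X (aq), a reactant, drives the reaction to the right.
The two effects oppose each other, so the net shift — and hence the change in Z — cannot be determined from the given information.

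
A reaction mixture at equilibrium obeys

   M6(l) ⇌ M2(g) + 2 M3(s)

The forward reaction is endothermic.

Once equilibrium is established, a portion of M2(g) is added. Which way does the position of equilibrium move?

Adding M2 (g), a product, drives the reaction to the left.

left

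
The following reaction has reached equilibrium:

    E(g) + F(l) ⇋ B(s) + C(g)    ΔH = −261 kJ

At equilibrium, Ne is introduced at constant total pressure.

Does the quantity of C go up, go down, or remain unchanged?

Adding inert gas at constant total pressure expands the volume, scaling every reacting partial pressure by the same factor. Δn_gas = 1 − 1 = 0, so Q is unchanged — no shift.
No net shift occurs, so the amount of C is unchanged.

unchanged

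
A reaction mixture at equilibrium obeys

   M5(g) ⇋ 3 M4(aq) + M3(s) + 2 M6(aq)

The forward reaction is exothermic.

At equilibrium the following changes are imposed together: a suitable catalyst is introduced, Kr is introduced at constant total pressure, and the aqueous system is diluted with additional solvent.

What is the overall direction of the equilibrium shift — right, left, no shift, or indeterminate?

A catalyst speeds both forward and reverse rates equally; it changes neither Q nor K — no shift from this change.
Adding inert gas at constant total pressure expands the volume and lowers every reacting partial pressure. With Δn_gas = 0 − 1 = -1, Q moves away from K toward the side with fewer gas moles, so the system shifts toward the side with more gas moles — to the left.
Dilution lowers every aqueous concentration by the same factor. Δn_aq = 5 − 0 = +5, so the system shifts toward the side with more dissolved moles — to the right.
The individual effects push in opposite directions; without quantitative information the net direction cannot be determined.

cannot be determined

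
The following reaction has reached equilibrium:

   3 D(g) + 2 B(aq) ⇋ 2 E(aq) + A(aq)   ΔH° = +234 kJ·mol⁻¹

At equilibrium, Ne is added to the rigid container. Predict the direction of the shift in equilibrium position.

no shift

At constant volume, adding an inert gas leaves every reacting species' partial pressure unchanged, so Q is unchanged — no shift from this change.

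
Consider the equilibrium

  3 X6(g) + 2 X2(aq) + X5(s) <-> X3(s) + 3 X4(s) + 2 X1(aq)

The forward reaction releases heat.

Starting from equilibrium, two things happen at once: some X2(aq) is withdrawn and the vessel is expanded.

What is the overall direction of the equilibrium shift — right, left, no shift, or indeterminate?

Removing X2 (aq), a reactant, drives the reaction to the left.
Gas moles: reactants 3, products 0 (Δn_gas = -3). Expansion shifts the system toward the side with more moles of gas — to the left.
All effects act in the same direction — net shift to the left.

left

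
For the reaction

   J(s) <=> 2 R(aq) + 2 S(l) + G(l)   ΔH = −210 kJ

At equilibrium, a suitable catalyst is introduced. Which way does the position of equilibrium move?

no shift

A catalyst speeds both forward and reverse rates equally; it changes neither Q nor K — no shift from this change.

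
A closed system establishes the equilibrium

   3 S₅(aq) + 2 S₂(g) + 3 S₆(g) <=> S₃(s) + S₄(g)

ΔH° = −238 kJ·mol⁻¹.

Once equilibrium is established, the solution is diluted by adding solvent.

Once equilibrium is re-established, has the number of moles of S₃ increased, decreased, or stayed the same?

decreases

Dilution lowers every aqueous concentration by the same factor. Δn_aq = 0 − 3 = -3, so the system shifts toward the side with more dissolved moles — to the left.
The net shift is to the left. S₃ is a product, so its amount decreases.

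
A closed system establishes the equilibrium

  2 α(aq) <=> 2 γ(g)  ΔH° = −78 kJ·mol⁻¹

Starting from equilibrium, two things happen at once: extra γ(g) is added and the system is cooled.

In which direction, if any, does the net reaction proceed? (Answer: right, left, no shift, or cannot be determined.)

cannot be determined

Adding γ (g), a product, drives the reaction to the left.
The forward reaction is exothermic. Lowering T favours the exothermic direction — shift to the right.
The individual effects push in opposite directions; without quantitative information the net direction cannot be determined.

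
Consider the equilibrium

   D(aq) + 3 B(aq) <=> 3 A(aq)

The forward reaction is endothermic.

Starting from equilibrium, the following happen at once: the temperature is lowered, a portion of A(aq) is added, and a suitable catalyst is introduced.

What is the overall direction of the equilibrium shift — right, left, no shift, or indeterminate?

left

The forward reaction is endothermic. Lowering T favours the exothermic direction — shift to the left.
Adding A (aq), a product, drives the reaction to the left.
A catalyst speeds both forward and reverse rates equally; it changes neither Q nor K — no shift from this change.
Only the nonzero effect(s) matter; the net shift is to the left.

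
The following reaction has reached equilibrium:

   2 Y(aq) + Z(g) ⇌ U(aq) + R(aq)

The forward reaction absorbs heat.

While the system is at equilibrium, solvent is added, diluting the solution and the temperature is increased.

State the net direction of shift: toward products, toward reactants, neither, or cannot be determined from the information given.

Dilution scales every aqueous concentration by the same factor. Δn_aq = 2 − 2 = 0, so Q is unchanged — no shift.
The forward reaction is endothermic. Raising T favours the endothermic direction — shift to the right.
Only the nonzero effect(s) matter; the net shift is to the right.

right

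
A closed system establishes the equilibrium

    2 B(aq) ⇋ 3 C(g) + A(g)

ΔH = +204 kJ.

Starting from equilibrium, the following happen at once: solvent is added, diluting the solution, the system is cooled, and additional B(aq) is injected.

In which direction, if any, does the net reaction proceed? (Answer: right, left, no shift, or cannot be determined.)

cannot be determined

Dilution lowers every aqueous concentration by the same factor. Δn_aq = 0 − 2 = -2, so the system shifts toward the side with more dissolved moles — to the left.
The forward reaction is endothermic. Lowering T favours the exothermic direction — shift to the left.
Adding B (aq), a reactant, drives the reaction to the right.
The individual effects push in opposite directions; without quantitative information the net direction cannot be determined.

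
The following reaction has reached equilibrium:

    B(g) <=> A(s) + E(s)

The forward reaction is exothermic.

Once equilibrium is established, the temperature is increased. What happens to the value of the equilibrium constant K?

decreases

K depends on temperature via the van 't Hoff relation. The forward reaction is exothermic, so raising T decreases K.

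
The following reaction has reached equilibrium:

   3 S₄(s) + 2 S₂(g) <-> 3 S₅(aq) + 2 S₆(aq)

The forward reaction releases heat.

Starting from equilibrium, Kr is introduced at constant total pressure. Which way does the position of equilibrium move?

Adding inert gas at constant total pressure expands the volume and lowers every reacting partial pressure. With Δn_gas = 0 − 2 = -2, Q moves away from K toward the side with fewer gas moles, so the system shifts toward the side with more gas moles — to the left.

left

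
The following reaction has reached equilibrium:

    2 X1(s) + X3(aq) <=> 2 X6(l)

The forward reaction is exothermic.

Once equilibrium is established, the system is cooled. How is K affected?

K depends on temperature via the van 't Hoff relation. The forward reaction is exothermic, so lowering T increases K.

increases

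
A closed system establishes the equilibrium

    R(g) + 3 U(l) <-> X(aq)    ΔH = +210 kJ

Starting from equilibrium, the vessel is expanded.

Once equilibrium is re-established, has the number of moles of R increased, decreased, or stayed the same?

Gas moles: reactants 1, products 0 (Δn_gas = -1). Expansion shifts the system toward the side with more moles of gas — to the left.
The net shift is to the left. R is a reactant, so its amount increases.

increases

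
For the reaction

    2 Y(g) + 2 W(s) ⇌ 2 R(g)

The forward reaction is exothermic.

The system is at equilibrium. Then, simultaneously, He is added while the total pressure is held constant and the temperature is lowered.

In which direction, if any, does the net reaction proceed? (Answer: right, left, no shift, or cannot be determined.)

Adding inert gas at constant total pressure expands the volume, scaling every reacting partial pressure by the same factor. Δn_gas = 2 − 2 = 0, so Q is unchanged — no shift.
The forward reaction is exothermic. Lowering T favours the exothermic direction — shift to the right.
Only the nonzero effect(s) matter; the net shift is to the right.

right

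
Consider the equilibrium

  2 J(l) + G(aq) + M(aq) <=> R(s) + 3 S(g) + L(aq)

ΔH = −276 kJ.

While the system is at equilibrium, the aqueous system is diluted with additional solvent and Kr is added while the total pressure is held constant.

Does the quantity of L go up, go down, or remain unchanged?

cannot be determined

Dilution lowers every aqueous concentration by the same factor. Δn_aq = 1 − 2 = -1, so the system shifts toward the side with more dissolved moles — to the left.
Adding inert gas at constant total pressure expands the volume and lowers every reacting partial pressure. With Δn_gas = 3 − 0 = +3, Q moves away from K toward the side with fewer gas moles, so the system shifts toward the side with more gas moles — to the right.
The two effects oppose each other, so the net shift — and hence the change in L — cannot be determined from the given information.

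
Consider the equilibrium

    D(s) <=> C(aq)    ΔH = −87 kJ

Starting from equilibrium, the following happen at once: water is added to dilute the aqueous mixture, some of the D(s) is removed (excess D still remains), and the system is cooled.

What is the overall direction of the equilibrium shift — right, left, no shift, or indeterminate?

right

Dilution lowers every aqueous concentration by the same factor. Δn_aq = 1 − 0 = +1, so the system shifts toward the side with more dissolved moles — to the right.
D is a pure solid; its activity is 1 regardless of amount, so Q is unaffected — no shift from this change.
The forward reaction is exothermic. Lowering T favours the exothermic direction — shift to the right.
Only the nonzero effect(s) matter; the net shift is to the right.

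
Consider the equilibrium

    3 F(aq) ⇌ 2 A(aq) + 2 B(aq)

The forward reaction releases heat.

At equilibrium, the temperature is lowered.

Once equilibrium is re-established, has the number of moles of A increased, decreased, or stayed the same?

increases

The forward reaction is exothermic. Lowering T favours the exothermic direction — shift to the right.
The net shift is to the right. A is a product, so its amount increases.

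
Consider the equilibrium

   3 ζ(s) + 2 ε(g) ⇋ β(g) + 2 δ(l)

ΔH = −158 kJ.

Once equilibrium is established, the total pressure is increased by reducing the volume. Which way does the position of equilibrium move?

right

Gas moles: reactants 2, products 1 (Δn_gas = -1). Compression shifts the system toward the side with fewer moles of gas — to the right.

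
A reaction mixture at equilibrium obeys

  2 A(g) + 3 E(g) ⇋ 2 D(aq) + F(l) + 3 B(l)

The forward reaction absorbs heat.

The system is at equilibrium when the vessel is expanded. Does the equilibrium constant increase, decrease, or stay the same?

The equilibrium constant depends only on temperature. This perturbation may move the position of equilibrium, but since T is unchanged, K itself is unchanged.

unchanged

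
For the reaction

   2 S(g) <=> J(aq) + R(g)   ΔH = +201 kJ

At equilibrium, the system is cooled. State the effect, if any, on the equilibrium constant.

decreases

K depends on temperature via the van 't Hoff relation. The forward reaction is endothermic, so lowering T decreases K.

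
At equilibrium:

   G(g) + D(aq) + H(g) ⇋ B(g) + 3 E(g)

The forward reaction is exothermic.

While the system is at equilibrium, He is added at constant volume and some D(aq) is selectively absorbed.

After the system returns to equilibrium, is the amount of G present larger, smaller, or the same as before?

increases

At constant volume, adding an inert gas leaves every reacting species' partial pressure unchanged, so Q is unchanged — no shift from this change.
Removing D (aq), a reactant, drives the reaction to the left.
The net shift is to the left. G is a reactant, so its amount increases.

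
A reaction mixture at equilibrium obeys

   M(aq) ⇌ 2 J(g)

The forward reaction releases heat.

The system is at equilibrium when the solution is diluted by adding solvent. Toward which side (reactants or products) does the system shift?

Dilution lowers every aqueous concentration by the same factor. Δn_aq = 0 − 1 = -1, so the system shifts toward the side with more dissolved moles — to the left.

left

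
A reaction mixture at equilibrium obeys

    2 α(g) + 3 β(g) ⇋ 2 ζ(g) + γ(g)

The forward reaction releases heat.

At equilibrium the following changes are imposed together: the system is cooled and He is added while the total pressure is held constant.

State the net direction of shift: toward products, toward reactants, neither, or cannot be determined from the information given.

The forward reaction is exothermic. Lowering T favours the exothermic direction — shift to the right.
Adding inert gas at constant total pressure expands the volume and lowers every reacting partial pressure. With Δn_gas = 3 − 5 = -2, Q moves away from K toward the side with fewer gas moles, so the system shifts toward the side with more gas moles — to the left.
The individual effects push in opposite directions; without quantitative information the net direction cannot be determined.

cannot be determined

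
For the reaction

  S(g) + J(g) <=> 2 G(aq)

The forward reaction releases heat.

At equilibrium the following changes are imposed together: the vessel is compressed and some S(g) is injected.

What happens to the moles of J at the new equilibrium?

decreases

Gas moles: reactants 2, products 0 (Δn_gas = -2). Compression shifts the system toward the side with fewer moles of gas — to the right.
Adding S (g), a reactant, drives the reaction to the right.
The net shift is to the right. J is a reactant, so its amount decreases.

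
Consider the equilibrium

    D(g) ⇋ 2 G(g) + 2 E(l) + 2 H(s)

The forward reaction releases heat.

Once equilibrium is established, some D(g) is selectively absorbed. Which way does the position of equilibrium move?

left

Removing D (g), a reactant, drives the reaction to the left.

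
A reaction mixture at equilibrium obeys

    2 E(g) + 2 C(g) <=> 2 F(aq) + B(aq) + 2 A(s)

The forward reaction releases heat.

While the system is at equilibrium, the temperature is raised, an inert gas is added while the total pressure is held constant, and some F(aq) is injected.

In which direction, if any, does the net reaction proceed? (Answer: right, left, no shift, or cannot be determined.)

The forward reaction is exothermic. Raising T favours the endothermic direction — shift to the left.
Adding inert gas at constant total pressure expands the volume and lowers every reacting partial pressure. With Δn_gas = 0 − 4 = -4, Q moves away from K toward the side with fewer gas moles, so the system shifts toward the side with more gas moles — to the left.
Adding F (aq), a product, drives the reaction to the left.
All effects act in the same direction — net shift to the left.

left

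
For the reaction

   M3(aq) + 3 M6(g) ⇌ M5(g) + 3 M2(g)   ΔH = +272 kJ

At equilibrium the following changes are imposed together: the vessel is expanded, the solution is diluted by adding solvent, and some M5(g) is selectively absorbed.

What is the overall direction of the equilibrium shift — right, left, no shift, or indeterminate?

Gas moles: reactants 3, products 4 (Δn_gas = +1). Expansion shifts the system toward the side with more moles of gas — to the right.
Dilution lowers every aqueous concentration by the same factor. Δn_aq = 0 − 1 = -1, so the system shifts toward the side with more dissolved moles — to the left.
Removing M5 (g), a product, drives the reaction to the right.
The individual effects push in opposite directions; without quantitative information the net direction cannot be determined.

cannot be determined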